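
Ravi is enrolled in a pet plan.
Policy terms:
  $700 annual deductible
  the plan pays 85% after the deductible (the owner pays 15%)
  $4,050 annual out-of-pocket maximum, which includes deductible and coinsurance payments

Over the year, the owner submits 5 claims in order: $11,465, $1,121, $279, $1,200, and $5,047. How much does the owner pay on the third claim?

Claim 1 — $11,465: $700 to deductible, leaving $10,765; 15% of $10,765 = $1,614.75. Owner owes $2,314.75 (running OOP $2,314.75).
Claim 2 — $1,121: deductible met; 15% of $1,121 = $168.15. Owner owes $168.15 (running OOP $2,482.90).
Claim 3 — $279: deductible already satisfied, so owner's share is 15% × $279 = $41.85. Owner pays $41.85; OOP now $2,524.75.

$41.85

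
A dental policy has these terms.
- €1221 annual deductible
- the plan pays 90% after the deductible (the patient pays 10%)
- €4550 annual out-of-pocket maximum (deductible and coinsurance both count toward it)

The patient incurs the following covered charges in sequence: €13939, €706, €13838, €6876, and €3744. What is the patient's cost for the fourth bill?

#1 (€13939): €1221 to deductible, leaving €12718; 10% of €12718 = €1271.80. Patient pays €2492.80; OOP now €2492.80.
#2 (€706): deductible already satisfied, so patient's share is 10% × €706 = €70.60. Cost to patient: €70.60. OOP to date €2563.40.
#3 (€13838): deductible already satisfied, so patient's share is 10% × €13838 = €1383.80. Patient pays €1383.80; OOP now €3947.20.
#4 (€6876): deductible already satisfied, so patient's share is 10% × €6876 = €687.60. That would push OOP to €4634.80, over the €4550 cap, so patient pays €4550 − €3947.20 = €602.80.

€602.80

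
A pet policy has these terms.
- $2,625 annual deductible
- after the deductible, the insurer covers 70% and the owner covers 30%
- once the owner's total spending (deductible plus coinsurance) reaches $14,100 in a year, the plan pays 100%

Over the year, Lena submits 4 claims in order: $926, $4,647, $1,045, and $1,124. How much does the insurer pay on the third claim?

$731.50

#1 ($926): all of it applies to the deductible. Owner owes $926 (running OOP $926). Plan pays $926 − $926 = $0.
#2 ($4,647): deductible takes $1,699, $2,948 remains; coinsurance $2,948 × 30% = $884.40. Cost to owner: $2,583.40. OOP to date $3,509.40. Insurer: $4,647 − $2,583.40 = $2,063.60.
#3 ($1,045): deductible already satisfied, so owner's share is 30% × $1,045 = $313.50. Owner pays $313.50; OOP now $3,822.90. Plan pays $1,045 − $313.50 = $731.50.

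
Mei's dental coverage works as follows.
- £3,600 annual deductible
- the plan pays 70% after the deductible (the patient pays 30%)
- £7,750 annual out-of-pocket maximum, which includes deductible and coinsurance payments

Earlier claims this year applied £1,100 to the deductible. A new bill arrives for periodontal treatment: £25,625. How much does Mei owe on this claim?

£1,100 of the £3,600 deductible is already met, leaving £2,500.
The remaining £23,125 (= £25,625 − £2,500) moves to coinsurance.
Patient's 30% share of £23,125 is £6,937.50.
So the patient owes £2,500 + £6,937.50 = £9,437.50 before any cap.
Year-to-date out-of-pocket would reach £1,100 + £9,437.50 = £10,537.50, above the £7,750 maximum, so the patient pays only £7,750 − £1,100 = £6,650.

£6,650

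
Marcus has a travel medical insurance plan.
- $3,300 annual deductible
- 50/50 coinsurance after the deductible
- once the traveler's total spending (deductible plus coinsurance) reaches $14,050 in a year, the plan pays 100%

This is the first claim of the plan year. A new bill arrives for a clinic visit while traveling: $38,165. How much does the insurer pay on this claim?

$24,115

The full $3,300 deductible is still open; $3,300 of this bill applies to it.
The remaining $34,865 (= $38,165 − $3,300) moves to coinsurance.
Coinsurance: $34,865 × 50% = $17,432.50.
So the traveler owes $3,300 + $17,432.50 = $20,732.50 before any cap.
Year-to-date out-of-pocket would reach $0 + $20,732.50 = $20,732.50, above the $14,050 maximum, so the traveler pays only $14,050 − $0 = $14,050.
The plan picks up $38,165 − $14,050 = $24,115.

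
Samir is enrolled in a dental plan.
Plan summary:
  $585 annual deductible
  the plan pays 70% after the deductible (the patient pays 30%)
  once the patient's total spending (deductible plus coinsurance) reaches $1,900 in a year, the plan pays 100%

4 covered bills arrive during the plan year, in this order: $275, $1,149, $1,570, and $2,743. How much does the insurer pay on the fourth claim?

Claim 1 ($275): fully absorbed by the deductible. Cost to patient: $275. OOP to date $275. Insurer: $275 − $275 = $0.
Claim 2 ($1,149): $310 finishes the deductible; $839 goes to coinsurance; coinsurance $839 × 30% = $251.70. Patient owes $561.70 (running OOP $836.70). Plan pays $1,149 − $561.70 = $587.30.
Claim 3 ($1,570): deductible met; 30% of $1,570 = $471. Patient pays $471; OOP now $1,307.70. Insurer: $1,570 − $471 = $1,099.
Claim 4 ($2,743): deductible already satisfied, so patient's share is 30% × $2,743 = $822.90. That would push OOP to $2,130.60, over the $1,900 cap, so patient pays $1,900 − $1,307.70 = $592.30. Plan pays $2,743 − $592.30 = $2,150.70.

$2,150.70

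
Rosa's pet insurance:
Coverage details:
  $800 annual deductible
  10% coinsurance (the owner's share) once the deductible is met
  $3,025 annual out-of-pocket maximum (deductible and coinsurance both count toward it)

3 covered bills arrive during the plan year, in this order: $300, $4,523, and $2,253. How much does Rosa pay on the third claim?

Claim 1 ($300): fully absorbed by the deductible. Owner owes $300 (running OOP $300).
Claim 2 ($4,523): $500 to deductible, leaving $4,023; owner's 10% is $402.30. Owner pays $902.30; OOP now $1,202.30.
Claim 3 ($2,253): deductible already satisfied, so owner's share is 10% × $2,253 = $225.30. Owner owes $225.30 (running OOP $1,427.60).

$225.30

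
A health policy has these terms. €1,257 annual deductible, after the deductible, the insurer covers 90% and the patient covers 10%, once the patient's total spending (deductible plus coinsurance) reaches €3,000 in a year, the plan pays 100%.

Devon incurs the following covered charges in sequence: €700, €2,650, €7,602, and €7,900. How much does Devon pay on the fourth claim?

Claim 1 — €700: entire amount goes to the deductible. Cost to patient: €700. OOP to date €700.
Claim 2 — €2,650: €557 finishes the deductible; €2,093 goes to coinsurance; coinsurance €2,093 × 10% = €209.30. Patient pays €766.30; OOP now €1,466.30.
Claim 3 — €7,602: deductible met; 10% of €7,602 = €760.20. Patient pays €760.20; OOP now €2,226.50.
Claim 4 — €7,900: deductible already satisfied, so patient's share is 10% × €7,900 = €790. That would push OOP to €3,016.50, over the €3,000 cap, so patient pays €3,000 − €2,226.50 = €773.50.

€773.50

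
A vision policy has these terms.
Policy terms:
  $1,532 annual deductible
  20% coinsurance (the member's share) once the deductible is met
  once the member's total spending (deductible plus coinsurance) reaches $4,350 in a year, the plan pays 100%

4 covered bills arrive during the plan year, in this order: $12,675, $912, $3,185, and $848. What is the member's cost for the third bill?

#1 ($12,675): $1,532 finishes the deductible; $11,143 goes to coinsurance; coinsurance $11,143 × 20% = $2,228.60. Member owes $3,760.60 (running OOP $3,760.60).
#2 ($912): 20% coinsurance on $912 = $182.40. Member owes $182.40 (running OOP $3,943).
#3 ($3,185): deductible met; 20% of $3,185 = $637. OOP would hit $4,580 > $4,350, so the cap limits the member to $4,350 − $3,943 = $407.

$407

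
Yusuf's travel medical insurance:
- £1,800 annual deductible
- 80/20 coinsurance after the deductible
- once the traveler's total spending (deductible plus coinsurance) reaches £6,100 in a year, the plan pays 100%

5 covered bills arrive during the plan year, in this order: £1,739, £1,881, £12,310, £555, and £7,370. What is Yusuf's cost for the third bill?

#1 (£1,739): fully absorbed by the deductible. Traveler pays £1,739; OOP now £1,739.
#2 (£1,881): £61 to deductible, leaving £1,820; coinsurance £1,820 × 20% = £364. Traveler owes £425 (running OOP £2,164).
#3 (£12,310): deductible met; 20% of £12,310 = £2,462. Traveler owes £2,462 (running OOP £4,626).

£2,462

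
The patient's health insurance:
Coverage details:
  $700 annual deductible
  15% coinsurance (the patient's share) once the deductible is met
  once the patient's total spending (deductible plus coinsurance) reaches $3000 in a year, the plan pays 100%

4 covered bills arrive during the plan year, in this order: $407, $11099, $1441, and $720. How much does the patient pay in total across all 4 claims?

Bill 1, $407: entire amount goes to the deductible. Cost to patient: $407. OOP to date $407.
Bill 2, $11099: $293 to deductible, leaving $10806; patient's 15% is $1620.90. Cost to patient: $1913.90. OOP to date $2320.90.
Bill 3, $1441: 15% coinsurance on $1441 = $216.15. Patient owes $216.15 (running OOP $2537.05).
Bill 4, $720: 15% coinsurance on $720 = $108. Patient pays $108; OOP now $2645.05.
Summing the patient's payments: $407 + $1913.90 + $216.15 + $108 = $2645.05.

$2645.05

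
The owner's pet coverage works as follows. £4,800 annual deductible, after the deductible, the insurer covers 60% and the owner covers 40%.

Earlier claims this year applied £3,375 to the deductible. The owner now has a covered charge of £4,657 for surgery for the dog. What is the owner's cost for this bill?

Remaining deductible: £4,800 − £3,375 = £1,425.
The remaining £3,232 (= £4,657 − £1,425) moves to coinsurance.
Owner's 40% share of £3,232 is £1,292.80.
Owner responsibility: £1,425 + £1,292.80 = £2,717.80.

£2,717.80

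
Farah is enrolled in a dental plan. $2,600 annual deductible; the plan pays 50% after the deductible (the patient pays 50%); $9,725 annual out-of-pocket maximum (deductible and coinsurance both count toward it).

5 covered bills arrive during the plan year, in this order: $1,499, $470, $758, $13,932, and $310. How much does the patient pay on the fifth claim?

$95.50

Claim 1 ($1,499): fully absorbed by the deductible. Cost to patient: $1,499. OOP to date $1,499.
Claim 2 ($470): fully absorbed by the deductible. Patient owes $470 (running OOP $1,969).
Claim 3 ($758): $631 to deductible, leaving $127; 50% of $127 = $63.50. Patient pays $694.50; OOP now $2,663.50.
Claim 4 ($13,932): 50% coinsurance on $13,932 = $6,966. Patient pays $6,966; OOP now $9,629.50.
Claim 5 ($310): deductible already satisfied, so patient's share is 50% × $310 = $155. OOP would hit $9,784.50 > $9,725, so the cap limits the patient to $9,725 − $9,629.50 = $95.50.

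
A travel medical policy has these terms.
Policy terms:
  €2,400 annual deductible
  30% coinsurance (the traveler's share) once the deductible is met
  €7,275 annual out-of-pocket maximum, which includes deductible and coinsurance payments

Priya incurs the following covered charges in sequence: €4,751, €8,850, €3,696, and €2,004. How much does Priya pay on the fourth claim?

€405.90

Claim 1 (€4,751): deductible takes €2,400, €2,351 remains; coinsurance €2,351 × 30% = €705.30. Cost to traveler: €3,105.30. OOP to date €3,105.30.
Claim 2 (€8,850): deductible met; 30% of €8,850 = €2,655. Cost to traveler: €2,655. OOP to date €5,760.30.
Claim 3 (€3,696): deductible met; 30% of €3,696 = €1,108.80. Traveler pays €1,108.80; OOP now €6,869.10.
Claim 4 (€2,004): deductible met; 30% of €2,004 = €601.20. OOP would hit €7,470.30 > €7,275, so the cap limits the traveler to €7,275 − €6,869.10 = €405.90.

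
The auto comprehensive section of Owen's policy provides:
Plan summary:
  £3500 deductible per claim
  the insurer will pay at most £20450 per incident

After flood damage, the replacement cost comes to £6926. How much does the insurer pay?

£3426

Subtract the deductible: £6926 − £3500 = £3426.
That's under the £20450 cap, so the insurer reimburses the full £3426.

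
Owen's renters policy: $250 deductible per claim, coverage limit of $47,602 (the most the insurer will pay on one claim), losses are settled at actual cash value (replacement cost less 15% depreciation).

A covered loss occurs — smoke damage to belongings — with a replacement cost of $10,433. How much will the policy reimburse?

Depreciate 15%: the covered value is $10,433 × 0.85 = $8,868.05.
After the deductible, $8,868.05 − $250 = $8,618.05 remains.
That's under the $47,602 cap, so the insurer reimburses the full $8,618.05.

$8,618.05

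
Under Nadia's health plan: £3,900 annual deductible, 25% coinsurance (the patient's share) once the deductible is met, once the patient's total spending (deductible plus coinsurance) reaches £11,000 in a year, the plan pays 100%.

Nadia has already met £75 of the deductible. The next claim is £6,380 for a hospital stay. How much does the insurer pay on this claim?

£1,916.25

Remaining deductible: £3,900 − £75 = £3,825.
The remaining £2,555 (= £6,380 − £3,825) moves to coinsurance.
Coinsurance: £2,555 × 25% = £638.75.
That puts the patient's cost at £3,825 + £638.75 = £4,463.75 before any cap.
Cumulative spending £75 + £4,463.75 = £4,538.75 stays under the £11,000 maximum.
The plan picks up £6,380 − £4,463.75 = £1,916.25.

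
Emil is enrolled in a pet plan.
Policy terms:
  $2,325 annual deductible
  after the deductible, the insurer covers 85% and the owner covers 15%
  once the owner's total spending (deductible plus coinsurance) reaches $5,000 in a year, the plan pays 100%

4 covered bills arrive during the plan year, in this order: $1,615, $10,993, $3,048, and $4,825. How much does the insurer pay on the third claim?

Bill 1, $1,615: all of it applies to the deductible. Owner pays $1,615; OOP now $1,615. Plan pays $1,615 − $1,615 = $0.
Bill 2, $10,993: $710 to deductible, leaving $10,283; owner's 15% is $1,542.45. Cost to owner: $2,252.45. OOP to date $3,867.45. Insurer: $10,993 − $2,252.45 = $8,740.55.
Bill 3, $3,048: 15% coinsurance on $3,048 = $457.20. Owner pays $457.20; OOP now $4,324.65. Plan pays $3,048 − $457.20 = $2,590.80.

$2,590.80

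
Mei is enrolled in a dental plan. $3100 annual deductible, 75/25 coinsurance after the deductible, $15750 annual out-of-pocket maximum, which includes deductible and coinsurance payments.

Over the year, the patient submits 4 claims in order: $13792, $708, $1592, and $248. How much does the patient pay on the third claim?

Claim 1 ($13792): $3100 to deductible, leaving $10692; patient's 25% is $2673. Patient owes $5773 (running OOP $5773).
Claim 2 ($708): deductible already satisfied, so patient's share is 25% × $708 = $177. Patient owes $177 (running OOP $5950).
Claim 3 ($1592): deductible met; 25% of $1592 = $398. Patient owes $398 (running OOP $6348).

$398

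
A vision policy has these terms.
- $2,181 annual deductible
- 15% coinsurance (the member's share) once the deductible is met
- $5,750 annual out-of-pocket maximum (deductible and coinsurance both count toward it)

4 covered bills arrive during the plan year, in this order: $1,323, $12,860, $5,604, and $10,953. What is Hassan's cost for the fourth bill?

$928.10

Claim 1 — $1,323: all of it applies to the deductible. Member pays $1,323; OOP now $1,323.
Claim 2 — $12,860: $858 finishes the deductible; $12,002 goes to coinsurance; coinsurance $12,002 × 15% = $1,800.30. Member owes $2,658.30 (running OOP $3,981.30).
Claim 3 — $5,604: deductible met; 15% of $5,604 = $840.60. Member owes $840.60 (running OOP $4,821.90).
Claim 4 — $10,953: deductible already satisfied, so member's share is 15% × $10,953 = $1,642.95. OOP would hit $6,464.85 > $5,750, so the cap limits the member to $5,750 − $4,821.90 = $928.10.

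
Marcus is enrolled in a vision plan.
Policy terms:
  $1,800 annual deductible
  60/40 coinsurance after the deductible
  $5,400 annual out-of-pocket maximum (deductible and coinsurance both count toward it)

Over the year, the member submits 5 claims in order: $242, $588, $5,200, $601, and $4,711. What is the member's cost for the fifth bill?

$1,667.60

Bill 1, $242: entire amount goes to the deductible. Member pays $242; OOP now $242.
Bill 2, $588: fully absorbed by the deductible. Member pays $588; OOP now $830.
Bill 3, $5,200: $970 finishes the deductible; $4,230 goes to coinsurance; member's 40% is $1,692. Cost to member: $2,662. OOP to date $3,492.
Bill 4, $601: 40% coinsurance on $601 = $240.40. Member pays $240.40; OOP now $3,732.40.
Bill 5, $4,711: 40% coinsurance on $4,711 = $1,884.40. Adding that to $3,732.40 gives $5,616.80, past the $5,400 cap; member pays only $5,400 − $3,732.40 = $1,667.60.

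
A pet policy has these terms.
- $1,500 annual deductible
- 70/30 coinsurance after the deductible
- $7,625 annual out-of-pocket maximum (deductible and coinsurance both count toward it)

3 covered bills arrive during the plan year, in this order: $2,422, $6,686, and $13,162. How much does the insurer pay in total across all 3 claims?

$14,645

Claim 1 — $2,422: $1,500 to deductible, leaving $922; owner's 30% is $276.60. Owner owes $1,776.60 (running OOP $1,776.60). Plan pays $2,422 − $1,776.60 = $645.40.
Claim 2 — $6,686: 30% coinsurance on $6,686 = $2,005.80. Cost to owner: $2,005.80. OOP to date $3,782.40. Insurer: $6,686 − $2,005.80 = $4,680.20.
Claim 3 — $13,162: deductible met; 30% of $13,162 = $3,948.60. That would push OOP to $7,731, over the $7,625 cap, so owner pays $7,625 − $3,782.40 = $3,842.60. Insurer: $13,162 − $3,842.60 = $9,319.40.
Insurer total: $645.40 + $4,680.20 + $9,319.40 = $14,645.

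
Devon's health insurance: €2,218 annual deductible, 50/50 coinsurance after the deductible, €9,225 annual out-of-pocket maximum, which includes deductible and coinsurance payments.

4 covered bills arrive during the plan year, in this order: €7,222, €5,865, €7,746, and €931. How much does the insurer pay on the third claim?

€6,173.50

Claim 1 — €7,222: €2,218 to deductible, leaving €5,004; coinsurance €5,004 × 50% = €2,502. Cost to patient: €4,720. OOP to date €4,720. Plan pays €7,222 − €4,720 = €2,502.
Claim 2 — €5,865: deductible met; 50% of €5,865 = €2,932.50. Cost to patient: €2,932.50. OOP to date €7,652.50. Plan pays €5,865 − €2,932.50 = €2,932.50.
Claim 3 — €7,746: 50% coinsurance on €7,746 = €3,873. OOP would hit €11,525.50 > €9,225, so the cap limits the patient to €9,225 − €7,652.50 = €1,572.50. Insurer: €7,746 − €1,572.50 = €6,173.50.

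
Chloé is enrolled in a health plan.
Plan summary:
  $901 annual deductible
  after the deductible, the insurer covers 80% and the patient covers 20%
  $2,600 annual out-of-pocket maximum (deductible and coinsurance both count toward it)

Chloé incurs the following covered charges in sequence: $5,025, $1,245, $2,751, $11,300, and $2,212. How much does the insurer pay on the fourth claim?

$11,225

Claim 1 — $5,025: deductible takes $901, $4,124 remains; 20% of $4,124 = $824.80. Patient owes $1,725.80 (running OOP $1,725.80). Plan pays $5,025 − $1,725.80 = $3,299.20.
Claim 2 — $1,245: deductible already satisfied, so patient's share is 20% × $1,245 = $249. Patient owes $249 (running OOP $1,974.80). Plan pays $1,245 − $249 = $996.
Claim 3 — $2,751: deductible met; 20% of $2,751 = $550.20. Patient pays $550.20; OOP now $2,525. Plan pays $2,751 − $550.20 = $2,200.80.
Claim 4 — $11,300: deductible met; 20% of $11,300 = $2,260. Adding that to $2,525 gives $4,785, past the $2,600 cap; patient pays only $2,600 − $2,525 = $75. Plan pays $11,300 − $75 = $11,225.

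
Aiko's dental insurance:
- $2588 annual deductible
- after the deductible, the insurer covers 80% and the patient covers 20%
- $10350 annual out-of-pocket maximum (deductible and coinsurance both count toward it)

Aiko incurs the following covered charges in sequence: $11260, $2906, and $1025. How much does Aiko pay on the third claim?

$205

Claim 1 — $11260: $2588 finishes the deductible; $8672 goes to coinsurance; coinsurance $8672 × 20% = $1734.40. Patient owes $4322.40 (running OOP $4322.40).
Claim 2 — $2906: deductible met; 20% of $2906 = $581.20. Patient owes $581.20 (running OOP $4903.60).
Claim 3 — $1025: 20% coinsurance on $1025 = $205. Patient owes $205 (running OOP $5108.60).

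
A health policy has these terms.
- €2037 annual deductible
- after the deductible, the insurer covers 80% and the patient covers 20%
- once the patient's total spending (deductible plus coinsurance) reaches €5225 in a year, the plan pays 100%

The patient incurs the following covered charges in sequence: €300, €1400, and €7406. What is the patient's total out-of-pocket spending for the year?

Claim 1 (€300): fully absorbed by the deductible. Cost to patient: €300. OOP to date €300.
Claim 2 (€1400): entire amount goes to the deductible. Patient pays €1400; OOP now €1700.
Claim 3 (€7406): deductible takes €337, €7069 remains; patient's 20% is €1413.80. Patient owes €1750.80 (running OOP €3450.80).
Summing the patient's payments: €300 + €1400 + €1750.80 = €3450.80.

€3450.80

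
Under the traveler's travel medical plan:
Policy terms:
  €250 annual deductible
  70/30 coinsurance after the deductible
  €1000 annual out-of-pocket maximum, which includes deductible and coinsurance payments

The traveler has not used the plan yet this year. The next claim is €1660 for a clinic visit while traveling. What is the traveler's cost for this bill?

The full €250 deductible is still open; €250 of this bill applies to it.
The remaining €1410 (= €1660 − €250) moves to coinsurance.
Traveler's 30% share of €1410 is €423.
Traveler responsibility before any cap: €250 + €423 = €673.
Year-to-date out-of-pocket becomes €0 + €673 = €673, still under the €1000 maximum, so no cap applies.

€673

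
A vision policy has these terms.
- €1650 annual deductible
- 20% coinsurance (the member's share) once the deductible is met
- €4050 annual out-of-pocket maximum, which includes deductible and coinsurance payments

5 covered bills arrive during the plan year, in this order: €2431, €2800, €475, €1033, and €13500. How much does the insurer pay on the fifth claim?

€12117.80

Claim 1 (€2431): €1650 to deductible, leaving €781; 20% of €781 = €156.20. Member pays €1806.20; OOP now €1806.20. Insurer: €2431 − €1806.20 = €624.80.
Claim 2 (€2800): 20% coinsurance on €2800 = €560. Member owes €560 (running OOP €2366.20). Plan pays €2800 − €560 = €2240.
Claim 3 (€475): deductible met; 20% of €475 = €95. Cost to member: €95. OOP to date €2461.20. Plan pays €475 − €95 = €380.
Claim 4 (€1033): 20% coinsurance on €1033 = €206.60. Member owes €206.60 (running OOP €2667.80). Insurer: €1033 − €206.60 = €826.40.
Claim 5 (€13500): deductible already satisfied, so member's share is 20% × €13500 = €2700. Adding that to €2667.80 gives €5367.80, past the €4050 cap; member pays only €4050 − €2667.80 = €1382.20. Insurer: €13500 − €1382.20 = €12117.80.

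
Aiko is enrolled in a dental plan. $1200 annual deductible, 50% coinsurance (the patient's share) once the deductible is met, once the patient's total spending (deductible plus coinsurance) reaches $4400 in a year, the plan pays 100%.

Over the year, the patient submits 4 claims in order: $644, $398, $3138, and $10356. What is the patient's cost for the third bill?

Claim 1 ($644): entire amount goes to the deductible. Patient pays $644; OOP now $644.
Claim 2 ($398): entire amount goes to the deductible. Cost to patient: $398. OOP to date $1042.
Claim 3 ($3138): deductible takes $158, $2980 remains; coinsurance $2980 × 50% = $1490. Patient pays $1648; OOP now $2690.

$1648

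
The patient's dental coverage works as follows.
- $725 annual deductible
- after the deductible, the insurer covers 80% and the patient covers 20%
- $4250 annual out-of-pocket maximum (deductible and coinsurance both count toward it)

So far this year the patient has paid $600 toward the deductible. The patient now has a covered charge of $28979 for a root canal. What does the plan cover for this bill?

$25329

Deductible still to meet: $725 − $600 = $125.
The remaining $28854 (= $28979 − $125) moves to coinsurance.
20% of $28854 = $5770.80 falls to the patient.
So the patient owes $125 + $5770.80 = $5895.80 before any cap.
Adding $5895.80 to the $600 already spent would give $6495.80, which exceeds the $4250 cap; the patient pays just $4250 − $600 = $3650.
The plan picks up $28979 − $3650 = $25329.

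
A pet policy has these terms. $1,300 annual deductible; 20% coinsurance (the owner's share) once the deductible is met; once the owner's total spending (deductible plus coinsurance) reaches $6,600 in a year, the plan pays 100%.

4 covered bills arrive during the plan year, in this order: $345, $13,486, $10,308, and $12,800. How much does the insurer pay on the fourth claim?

#1 ($345): fully absorbed by the deductible. Owner owes $345 (running OOP $345). Plan pays $345 − $345 = $0.
#2 ($13,486): deductible takes $955, $12,531 remains; owner's 20% is $2,506.20. Cost to owner: $3,461.20. OOP to date $3,806.20. Insurer: $13,486 − $3,461.20 = $10,024.80.
#3 ($10,308): deductible met; 20% of $10,308 = $2,061.60. Cost to owner: $2,061.60. OOP to date $5,867.80. Insurer: $10,308 − $2,061.60 = $8,246.40.
#4 ($12,800): deductible met; 20% of $12,800 = $2,560. OOP would hit $8,427.80 > $6,600, so the cap limits the owner to $6,600 − $5,867.80 = $732.20. Insurer: $12,800 − $732.20 = $12,067.80.

$12,067.80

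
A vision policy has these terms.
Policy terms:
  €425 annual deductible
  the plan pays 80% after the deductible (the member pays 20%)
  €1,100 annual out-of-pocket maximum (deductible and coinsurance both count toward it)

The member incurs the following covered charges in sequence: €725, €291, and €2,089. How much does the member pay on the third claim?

Bill 1, €725: €425 finishes the deductible; €300 goes to coinsurance; member's 20% is €60. Member pays €485; OOP now €485.
Bill 2, €291: deductible met; 20% of €291 = €58.20. Cost to member: €58.20. OOP to date €543.20.
Bill 3, €2,089: 20% coinsurance on €2,089 = €417.80. Cost to member: €417.80. OOP to date €961.

€417.80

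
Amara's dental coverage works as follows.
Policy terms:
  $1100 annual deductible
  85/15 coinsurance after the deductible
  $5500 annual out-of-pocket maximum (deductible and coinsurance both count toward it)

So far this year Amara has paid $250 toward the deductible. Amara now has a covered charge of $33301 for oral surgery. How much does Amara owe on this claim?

$5250

Deductible still to meet: $1100 − $250 = $850.
The remaining $32451 (= $33301 − $850) moves to coinsurance.
Coinsurance: $32451 × 15% = $4867.65.
So the patient owes $850 + $4867.65 = $5717.65 before any cap.
Adding $5717.65 to the $250 already spent would give $5967.65, which exceeds the $5500 cap; the patient pays just $5500 − $250 = $5250.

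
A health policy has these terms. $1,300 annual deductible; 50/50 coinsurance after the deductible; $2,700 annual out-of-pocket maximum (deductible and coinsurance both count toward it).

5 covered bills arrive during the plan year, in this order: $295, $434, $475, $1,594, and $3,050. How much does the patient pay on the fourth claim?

$845

#1 ($295): all of it applies to the deductible. Patient pays $295; OOP now $295.
#2 ($434): fully absorbed by the deductible. Cost to patient: $434. OOP to date $729.
#3 ($475): entire amount goes to the deductible. Patient owes $475 (running OOP $1,204).
#4 ($1,594): $96 finishes the deductible; $1,498 goes to coinsurance; patient's 50% is $749. Patient pays $845; OOP now $2,049.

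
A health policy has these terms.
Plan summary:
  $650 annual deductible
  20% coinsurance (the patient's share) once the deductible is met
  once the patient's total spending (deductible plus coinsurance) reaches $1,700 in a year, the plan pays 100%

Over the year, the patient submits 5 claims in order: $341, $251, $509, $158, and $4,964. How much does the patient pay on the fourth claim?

Bill 1, $341: all of it applies to the deductible. Cost to patient: $341. OOP to date $341.
Bill 2, $251: fully absorbed by the deductible. Patient owes $251 (running OOP $592).
Bill 3, $509: $58 to deductible, leaving $451; coinsurance $451 × 20% = $90.20. Patient owes $148.20 (running OOP $740.20).
Bill 4, $158: deductible met; 20% of $158 = $31.60. Patient owes $31.60 (running OOP $771.80).

$31.60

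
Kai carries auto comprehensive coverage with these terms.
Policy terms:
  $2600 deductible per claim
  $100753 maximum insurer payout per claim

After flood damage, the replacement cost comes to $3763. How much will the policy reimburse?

$1163

Less the $2600 deductible: $3763 − $2600 = $1163.
$1163 is within the $100753 limit, so the insurer pays $1163.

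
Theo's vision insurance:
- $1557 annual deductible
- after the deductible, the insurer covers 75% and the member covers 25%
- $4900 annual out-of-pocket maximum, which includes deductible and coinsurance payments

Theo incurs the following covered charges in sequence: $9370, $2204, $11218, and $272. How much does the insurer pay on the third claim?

$10379.25

#1 ($9370): $1557 finishes the deductible; $7813 goes to coinsurance; coinsurance $7813 × 25% = $1953.25. Cost to member: $3510.25. OOP to date $3510.25. Plan pays $9370 − $3510.25 = $5859.75.
#2 ($2204): deductible already satisfied, so member's share is 25% × $2204 = $551. Cost to member: $551. OOP to date $4061.25. Insurer: $2204 − $551 = $1653.
#3 ($11218): 25% coinsurance on $11218 = $2804.50. OOP would hit $6865.75 > $4900, so the cap limits the member to $4900 − $4061.25 = $838.75. Plan pays $11218 − $838.75 = $10379.25.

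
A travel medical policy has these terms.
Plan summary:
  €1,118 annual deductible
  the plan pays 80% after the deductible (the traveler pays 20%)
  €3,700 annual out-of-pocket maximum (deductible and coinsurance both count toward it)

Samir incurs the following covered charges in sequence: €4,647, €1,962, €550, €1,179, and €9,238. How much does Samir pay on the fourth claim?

€235.80

Bill 1, €4,647: deductible takes €1,118, €3,529 remains; 20% of €3,529 = €705.80. Cost to traveler: €1,823.80. OOP to date €1,823.80.
Bill 2, €1,962: deductible already satisfied, so traveler's share is 20% × €1,962 = €392.40. Traveler owes €392.40 (running OOP €2,216.20).
Bill 3, €550: deductible met; 20% of €550 = €110. Traveler pays €110; OOP now €2,326.20.
Bill 4, €1,179: deductible already satisfied, so traveler's share is 20% × €1,179 = €235.80. Traveler owes €235.80 (running OOP €2,562).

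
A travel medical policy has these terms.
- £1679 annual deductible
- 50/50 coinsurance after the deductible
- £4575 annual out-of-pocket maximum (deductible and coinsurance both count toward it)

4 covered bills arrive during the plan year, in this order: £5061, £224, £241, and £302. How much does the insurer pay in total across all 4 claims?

Bill 1, £5061: £1679 finishes the deductible; £3382 goes to coinsurance; traveler's 50% is £1691. Traveler pays £3370; OOP now £3370. Insurer: £5061 − £3370 = £1691.
Bill 2, £224: deductible met; 50% of £224 = £112. Traveler pays £112; OOP now £3482. Insurer: £224 − £112 = £112.
Bill 3, £241: deductible already satisfied, so traveler's share is 50% × £241 = £120.50. Cost to traveler: £120.50. OOP to date £3602.50. Plan pays £241 − £120.50 = £120.50.
Bill 4, £302: deductible already satisfied, so traveler's share is 50% × £302 = £151. Traveler pays £151; OOP now £3753.50. Plan pays £302 − £151 = £151.
Insurer total: £1691 + £112 + £120.50 + £151 = £2074.50.

£2074.50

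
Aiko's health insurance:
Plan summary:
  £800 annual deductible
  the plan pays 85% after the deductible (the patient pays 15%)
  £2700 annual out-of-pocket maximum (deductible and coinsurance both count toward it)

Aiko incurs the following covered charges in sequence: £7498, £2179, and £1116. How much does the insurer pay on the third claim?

Claim 1 — £7498: £800 finishes the deductible; £6698 goes to coinsurance; coinsurance £6698 × 15% = £1004.70. Cost to patient: £1804.70. OOP to date £1804.70. Insurer: £7498 − £1804.70 = £5693.30.
Claim 2 — £2179: deductible met; 15% of £2179 = £326.85. Patient owes £326.85 (running OOP £2131.55). Insurer: £2179 − £326.85 = £1852.15.
Claim 3 — £1116: deductible met; 15% of £1116 = £167.40. Cost to patient: £167.40. OOP to date £2298.95. Insurer: £1116 − £167.40 = £948.60.

£948.60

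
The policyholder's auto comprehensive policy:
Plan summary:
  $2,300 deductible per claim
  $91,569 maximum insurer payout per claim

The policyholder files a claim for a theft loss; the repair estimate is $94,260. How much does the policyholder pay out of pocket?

After the deductible, $94,260 − $2,300 = $91,960 remains.
$91,960 exceeds the $91,569 limit, so the insurer pays the limit: $91,569.
The policyholder bears the rest of the original loss: $94,260 − $91,569 = $2,691.

$2,691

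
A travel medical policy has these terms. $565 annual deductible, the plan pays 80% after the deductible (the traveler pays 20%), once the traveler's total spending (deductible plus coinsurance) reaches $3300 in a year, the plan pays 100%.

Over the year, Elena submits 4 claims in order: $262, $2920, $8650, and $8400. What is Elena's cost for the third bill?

Bill 1, $262: fully absorbed by the deductible. Traveler owes $262 (running OOP $262).
Bill 2, $2920: $303 finishes the deductible; $2617 goes to coinsurance; 20% of $2617 = $523.40. Traveler owes $826.40 (running OOP $1088.40).
Bill 3, $8650: 20% coinsurance on $8650 = $1730. Traveler owes $1730 (running OOP $2818.40).

$1730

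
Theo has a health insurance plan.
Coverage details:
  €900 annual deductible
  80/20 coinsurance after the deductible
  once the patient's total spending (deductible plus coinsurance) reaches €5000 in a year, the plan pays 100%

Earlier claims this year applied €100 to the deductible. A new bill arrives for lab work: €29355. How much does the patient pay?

Remaining deductible: €900 − €100 = €800.
After the €800 deductible portion, €29355 − €800 = €28555 is subject to coinsurance.
20% of €28555 = €5711 falls to the patient.
That puts the patient's cost at €800 + €5711 = €6511 before any cap.
Year-to-date out-of-pocket would reach €100 + €6511 = €6611, above the €5000 maximum, so the patient pays only €5000 − €100 = €4900.

€4900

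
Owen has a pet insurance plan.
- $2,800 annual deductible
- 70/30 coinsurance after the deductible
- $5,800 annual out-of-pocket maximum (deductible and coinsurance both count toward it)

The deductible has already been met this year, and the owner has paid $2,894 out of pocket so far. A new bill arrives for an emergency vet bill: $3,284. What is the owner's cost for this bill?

The deductible is already satisfied, so the full bill goes to coinsurance.
30% of $3,284 = $985.20 falls to the owner.
Total out-of-pocket so far would be $2,894 + $985.20 = $3,879.20, below the $5,800 cap — no reduction.

$985.20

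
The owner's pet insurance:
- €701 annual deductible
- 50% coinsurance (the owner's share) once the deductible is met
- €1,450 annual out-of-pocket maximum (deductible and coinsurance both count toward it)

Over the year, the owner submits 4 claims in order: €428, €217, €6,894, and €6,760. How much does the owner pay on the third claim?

Claim 1 (€428): fully absorbed by the deductible. Owner owes €428 (running OOP €428).
Claim 2 (€217): all of it applies to the deductible. Owner owes €217 (running OOP €645).
Claim 3 (€6,894): deductible takes €56, €6,838 remains; owner's 50% is €3,419. Claim cost before the cap: €56 + €3,419 = €3,475. That would push OOP to €4,120, over the €1,450 cap, so owner pays €1,450 − €645 = €805.

€805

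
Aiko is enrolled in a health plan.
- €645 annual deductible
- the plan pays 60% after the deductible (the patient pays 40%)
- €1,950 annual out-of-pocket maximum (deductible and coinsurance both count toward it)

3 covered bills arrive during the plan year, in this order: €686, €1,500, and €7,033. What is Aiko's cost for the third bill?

€688.60

Claim 1 — €686: €645 finishes the deductible; €41 goes to coinsurance; 40% of €41 = €16.40. Patient owes €661.40 (running OOP €661.40).
Claim 2 — €1,500: deductible already satisfied, so patient's share is 40% × €1,500 = €600. Patient owes €600 (running OOP €1,261.40).
Claim 3 — €7,033: 40% coinsurance on €7,033 = €2,813.20. OOP would hit €4,074.60 > €1,950, so the cap limits the patient to €1,950 − €1,261.40 = €688.60.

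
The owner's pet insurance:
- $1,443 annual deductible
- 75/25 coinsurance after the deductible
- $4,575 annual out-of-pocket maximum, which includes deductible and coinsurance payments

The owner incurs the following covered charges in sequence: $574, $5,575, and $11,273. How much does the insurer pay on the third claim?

#1 ($574): all of it applies to the deductible. Owner pays $574; OOP now $574. Insurer: $574 − $574 = $0.
#2 ($5,575): $869 to deductible, leaving $4,706; coinsurance $4,706 × 25% = $1,176.50. Cost to owner: $2,045.50. OOP to date $2,619.50. Insurer: $5,575 − $2,045.50 = $3,529.50.
#3 ($11,273): deductible already satisfied, so owner's share is 25% × $11,273 = $2,818.25. That would push OOP to $5,437.75, over the $4,575 cap, so owner pays $4,575 − $2,619.50 = $1,955.50. Plan pays $11,273 − $1,955.50 = $9,317.50.

$9,317.50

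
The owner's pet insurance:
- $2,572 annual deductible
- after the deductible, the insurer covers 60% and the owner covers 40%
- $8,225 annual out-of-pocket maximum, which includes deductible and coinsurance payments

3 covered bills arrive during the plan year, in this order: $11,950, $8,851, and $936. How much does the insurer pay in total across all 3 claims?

$13,512

Claim 1 — $11,950: $2,572 finishes the deductible; $9,378 goes to coinsurance; coinsurance $9,378 × 40% = $3,751.20. Owner owes $6,323.20 (running OOP $6,323.20). Insurer: $11,950 − $6,323.20 = $5,626.80.
Claim 2 — $8,851: deductible met; 40% of $8,851 = $3,540.40. Adding that to $6,323.20 gives $9,863.60, past the $8,225 cap; owner pays only $8,225 − $6,323.20 = $1,901.80. Insurer: $8,851 − $1,901.80 = $6,949.20.
Claim 3 — $936: 40% coinsurance on $936 = $374.40. That would push OOP to $8,599.40, over the $8,225 cap, so owner pays $8,225 − $8,225 = $0. Insurer: $936 − $0 = $936.
Insurer total: $5,626.80 + $6,949.20 + $936 = $13,512.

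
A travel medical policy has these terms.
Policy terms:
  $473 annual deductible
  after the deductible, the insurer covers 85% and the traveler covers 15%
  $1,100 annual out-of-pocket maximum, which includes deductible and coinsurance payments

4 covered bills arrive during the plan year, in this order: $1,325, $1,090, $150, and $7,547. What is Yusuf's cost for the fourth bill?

Claim 1 ($1,325): $473 to deductible, leaving $852; traveler's 15% is $127.80. Cost to traveler: $600.80. OOP to date $600.80.
Claim 2 ($1,090): 15% coinsurance on $1,090 = $163.50. Traveler pays $163.50; OOP now $764.30.
Claim 3 ($150): deductible already satisfied, so traveler's share is 15% × $150 = $22.50. Cost to traveler: $22.50. OOP to date $786.80.
Claim 4 ($7,547): 15% coinsurance on $7,547 = $1,132.05. Adding that to $786.80 gives $1,918.85, past the $1,100 cap; traveler pays only $1,100 − $786.80 = $313.20.

$313.20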